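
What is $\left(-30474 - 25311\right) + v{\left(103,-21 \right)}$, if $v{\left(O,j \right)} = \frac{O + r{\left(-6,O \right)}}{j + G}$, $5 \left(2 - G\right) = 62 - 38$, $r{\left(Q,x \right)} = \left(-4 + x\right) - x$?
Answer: $- \frac{6638910}{119} \approx -55789.0$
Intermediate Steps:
$r{\left(Q,x \right)} = -4$
$G = - \frac{14}{5}$ ($G = 2 - \frac{62 - 38}{5} = 2 - \frac{24}{5} = - \frac{14}{5} \approx -2.8$)
$v{\left(O,j \right)} = \frac{-4 + O}{- \frac{14}{5} + j}$ ($v{\left(O,j \right)} = \frac{O - 4}{j - \frac{14}{5}} = \frac{-4 + O}{- \frac{14}{5} + j}$)
$\left(-30474 - 25311\right) + v{\left(103,-21 \right)} = \left(-30474 - 25311\right) + \frac{5 \left(-4 + 103\right)}{-14 + 5 \left(-21\right)} = -55785 + 5 \frac{1}{-14 - 105} \cdot 99 = -55785 + 5 \frac{1}{-119} \cdot 99 = -55785 + 5 \left(- \frac{1}{119}\right) 99 = -55785 - \frac{495}{119} = - \frac{6638910}{119}$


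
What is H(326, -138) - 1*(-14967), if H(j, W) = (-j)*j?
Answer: -91309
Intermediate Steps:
H(j, W) = -j²
H(326, -138) - 1*(-14967) = -1*326² - 1*(-14967) = -1*106276 + 14967 = -106276 + 14967 = -91309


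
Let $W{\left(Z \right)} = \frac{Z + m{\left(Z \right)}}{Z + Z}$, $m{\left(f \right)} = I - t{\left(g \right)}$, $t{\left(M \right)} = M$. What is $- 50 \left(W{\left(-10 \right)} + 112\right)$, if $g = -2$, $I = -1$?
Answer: $- \frac{11245}{2} \approx -5622.5$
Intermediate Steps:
$m{\left(f \right)} = 1$ ($m{\left(f \right)} = -1 - -2 = -1 + 2 = 1$)
$W{\left(Z \right)} = \frac{1 + Z}{2 Z}$ ($W{\left(Z \right)} = \frac{Z + 1}{Z + Z} = \frac{1 + Z}{2 Z}$)
$- 50 \left(W{\left(-10 \right)} + 112\right) = - 50 \left(\frac{1 - 10}{2 \left(-10\right)} + 112\right) = - 50 \left(\frac{1}{2} \left(- \frac{1}{10}\right) \left(-9\right) + 112\right) = - 50 \left(\frac{9}{20} + 112\right) = \left(-50\right) \frac{2249}{20} = - \frac{11245}{2}$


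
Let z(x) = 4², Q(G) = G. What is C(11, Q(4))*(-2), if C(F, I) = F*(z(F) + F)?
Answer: -594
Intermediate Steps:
z(x) = 16
C(F, I) = F*(16 + F)
C(11, Q(4))*(-2) = (11*(16 + 11))*(-2) = (11*27)*(-2) = 297*(-2) = -594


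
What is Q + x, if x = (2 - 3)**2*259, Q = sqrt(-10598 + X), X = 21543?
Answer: 259 + sqrt(10945) ≈ 363.62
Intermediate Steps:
Q = sqrt(10945) (Q = sqrt(-10598 + 21543) = sqrt(10945) ≈ 104.62)
x = 259 (x = (-1)**2*259 = 1*259 = 259)
Q + x = sqrt(10945) + 259 = 259 + sqrt(10945)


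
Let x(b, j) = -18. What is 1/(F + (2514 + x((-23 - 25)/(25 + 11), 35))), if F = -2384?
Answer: 1/112 ≈ 0.0089286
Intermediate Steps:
1/(F + (2514 + x((-23 - 25)/(25 + 11), 35))) = 1/(-2384 + (2514 - 18)) = 1/(-2384 + 2496) = 1/112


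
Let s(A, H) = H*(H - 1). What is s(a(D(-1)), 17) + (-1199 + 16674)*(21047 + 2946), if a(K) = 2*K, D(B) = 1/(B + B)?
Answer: 371291947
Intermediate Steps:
D(B) = 1/(2*B)
s(A, H) = H*(-1 + H)
s(a(D(-1)), 17) + (-1199 + 16674)*(21047 + 2946) = 17*(-1 + 17) + (-1199 + 16674)*(21047 + 2946) = 17*16 + 15475*23993 = 272 + 371291675 = 371291947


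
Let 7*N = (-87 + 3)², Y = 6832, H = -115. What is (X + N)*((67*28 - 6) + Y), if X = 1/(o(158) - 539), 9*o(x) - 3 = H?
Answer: 43533451890/4963 ≈ 8.7716e+6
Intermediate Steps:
o(x) = -112/9 (o(x) = ⅓ + (⅑)*(-115) = ⅓ - 115/9 = -112/9)
N = 1008 (N = (-87 + 3)²/7 = (⅐)*(-84)² = (⅐)*7056 = 1008)
X = -9/4963 (X = 1/(-112/9 - 539) = 1/(-4963/9) = -9/4963 ≈ -0.0018134)
(X + N)*((67*28 - 6) + Y) = (-9/4963 + 1008)*((67*28 - 6) + 6832) = 5002695*((1876 - 6) + 6832)/4963 = 5002695*(1870 + 6832)/4963 = (5002695/4963)*8702 = 43533451890/4963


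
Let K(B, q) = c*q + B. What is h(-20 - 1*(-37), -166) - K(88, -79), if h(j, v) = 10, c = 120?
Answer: 9402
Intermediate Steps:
K(B, q) = B + 120*q (K(B, q) = 120*q + B = B + 120*q)
h(-20 - 1*(-37), -166) - K(88, -79) = 10 - (88 + 120*(-79)) = 10 - (88 - 9480) = 10 - 1*(-9392) = 10 + 9392 = 9402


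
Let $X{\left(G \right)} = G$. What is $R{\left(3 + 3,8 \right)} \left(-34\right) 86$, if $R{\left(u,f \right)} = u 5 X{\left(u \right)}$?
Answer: $-526320$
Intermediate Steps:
$R{\left(u,f \right)} = 5 u^{2}$ ($R{\left(u,f \right)} = u 5 u = 5 u u = 5 u^{2}$)
$R{\left(3 + 3,8 \right)} \left(-34\right) 86 = 5 \left(3 + 3\right)^{2} \left(-34\right) 86 = 5 \cdot 6^{2} \left(-34\right) 86 = 5 \cdot 36 \left(-34\right) 86 = 180 \left(-34\right) 86 = \left(-6120\right) 86 = -526320$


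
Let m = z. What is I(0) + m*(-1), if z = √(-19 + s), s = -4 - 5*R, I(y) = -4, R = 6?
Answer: -4 - I*√53 ≈ -4.0 - 7.2801*I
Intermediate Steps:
s = -34 (s = -4 - 5*6 = -4 - 30 = -34)
z = I*√53 (z = √(-19 - 34) = √(-53) = I*√53 ≈ 7.2801*I)
m = I*√53 ≈ 7.2801*I
I(0) + m*(-1) = -4 + (I*√53)*(-1) = -4 - I*√53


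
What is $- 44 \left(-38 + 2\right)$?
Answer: $1584$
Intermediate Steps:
$- 44 \left(-38 + 2\right) = \left(-44\right) \left(-36\right) = 1584$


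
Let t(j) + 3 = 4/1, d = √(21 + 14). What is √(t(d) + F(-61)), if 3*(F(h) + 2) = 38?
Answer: √105/3 ≈ 3.4156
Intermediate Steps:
F(h) = 32/3 (F(h) = -2 + (⅓)*38 = -2 + 38/3 = 32/3)
d = √35 ≈ 5.9161
t(j) = 1 (t(j) = -3 + 4/1 = -3 + 4*1 = -3 + 4 = 1)
√(t(d) + F(-61)) = √(1 + 32/3) = √(35/3) = √105/3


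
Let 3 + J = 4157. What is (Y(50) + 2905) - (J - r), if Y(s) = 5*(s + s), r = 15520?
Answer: 14771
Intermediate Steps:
J = 4154 (J = -3 + 4157 = 4154)
Y(s) = 10*s (Y(s) = 5*(2*s) = 10*s)
(Y(50) + 2905) - (J - r) = (10*50 + 2905) - (4154 - 1*15520) = (500 + 2905) - (4154 - 15520) = 3405 - 1*(-11366) = 3405 + 11366 = 14771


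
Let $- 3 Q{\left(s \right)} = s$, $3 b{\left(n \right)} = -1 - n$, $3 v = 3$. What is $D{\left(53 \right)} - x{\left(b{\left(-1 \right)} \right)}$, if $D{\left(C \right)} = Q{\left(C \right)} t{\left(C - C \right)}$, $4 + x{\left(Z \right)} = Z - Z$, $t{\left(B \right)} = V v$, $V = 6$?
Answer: $-102$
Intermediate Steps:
$v = 1$ ($v = \frac{1}{3} \cdot 3 = 1$)
$b{\left(n \right)} = - \frac{1}{3} - \frac{n}{3}$ ($b{\left(n \right)} = \frac{-1 - n}{3} = - \frac{1}{3} - \frac{n}{3}$)
$t{\left(B \right)} = 6$ ($t{\left(B \right)} = 6 \cdot 1 = 6$)
$Q{\left(s \right)} = - \frac{s}{3}$
$x{\left(Z \right)} = -4$ ($x{\left(Z \right)} = -4 + \left(Z - Z\right) = -4 + 0 = -4$)
$D{\left(C \right)} = - 2 C$ ($D{\left(C \right)} = - \frac{C}{3} \cdot 6 = - 2 C$)
$D{\left(53 \right)} - x{\left(b{\left(-1 \right)} \right)} = \left(-2\right) 53 - -4 = -106 + 4 = -102$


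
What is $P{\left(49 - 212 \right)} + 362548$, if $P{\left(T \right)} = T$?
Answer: $362385$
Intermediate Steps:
$P{\left(49 - 212 \right)} + 362548 = \left(49 - 212\right) + 362548 = -163 + 362548 = 362385$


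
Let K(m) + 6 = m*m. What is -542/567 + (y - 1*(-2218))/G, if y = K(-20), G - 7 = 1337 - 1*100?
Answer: 201689/176337 ≈ 1.1438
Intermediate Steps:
G = 1244 (G = 7 + (1337 - 1*100) = 7 + (1337 - 100) = 7 + 1237 = 1244)
K(m) = -6 + m**2 (K(m) = -6 + m*m = -6 + m**2)
y = 394 (y = -6 + (-20)**2 = -6 + 400 = 394)
-542/567 + (y - 1*(-2218))/G = -542/567 + (394 - 1*(-2218))/1244 = -542*1/567 + (394 + 2218)*(1/1244) = -542/567 + 2612*(1/1244) = -542/567 + 653/311 = 201689/176337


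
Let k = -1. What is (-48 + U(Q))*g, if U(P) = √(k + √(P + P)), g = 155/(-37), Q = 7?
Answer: 7440/37 - 155*√(-1 + √14)/37 ≈ 194.14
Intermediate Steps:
g = -155/37 (g = 155*(-1/37) = -155/37 ≈ -4.1892)
U(P) = √(-1 + √2*√P) (U(P) = √(-1 + √(P + P)) = √(-1 + √(2*P)) = √(-1 + √2*√P))
(-48 + U(Q))*g = (-48 + √(-1 + √2*√7))*(-155/37) = (-48 + √(-1 + √14))*(-155/37) = 7440/37 - 155*√(-1 + √14)/37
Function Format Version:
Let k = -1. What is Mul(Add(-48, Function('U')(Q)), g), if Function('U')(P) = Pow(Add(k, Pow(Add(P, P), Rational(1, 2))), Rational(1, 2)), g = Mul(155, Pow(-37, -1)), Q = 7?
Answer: Add(Rational(7440, 37), Mul(Rational(-155, 37), Pow(Add(-1, Pow(14, Rational(1, 2))), Rational(1, 2)))) ≈ 194.14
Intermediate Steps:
g = Rational(-155, 37) (g = Mul(155, Rational(-1, 37)) = Rational(-155, 37) ≈ -4.1892)
Function('U')(P) = Pow(Add(-1, Mul(Pow(2, Rational(1, 2)), Pow(P, Rational(1, 2)))), Rational(1, 2)) (Function('U')(P) = Pow(Add(-1, Pow(Add(P, P), Rational(1, 2))), Rational(1, 2)) = Pow(Add(-1, Pow(Mul(2, P), Rational(1, 2))), Rational(1, 2)) = Pow(Add(-1, Mul(Pow(2, Rational(1, 2)), Pow(P, Rational(1, 2)))), Rational(1, 2)))
Mul(Add(-48, Function('U')(Q)), g) = Mul(Add(-48, Pow(Add(-1, Mul(Pow(2, Rational(1, 2)), Pow(7, Rational(1, 2)))), Rational(1, 2))), Rational(-155, 37)) = Mul(Add(-48, Pow(Add(-1, Pow(14, Rational(1, 2))), Rational(1, 2))), Rational(-155, 37)) = Add(Rational(7440, 37), Mul(Rational(-155, 37), Pow(Add(-1, Pow(14, Rational(1, 2))), Rational(1, 2))))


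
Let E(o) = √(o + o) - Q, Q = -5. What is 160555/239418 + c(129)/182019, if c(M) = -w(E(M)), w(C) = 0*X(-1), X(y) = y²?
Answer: 160555/239418 ≈ 0.67061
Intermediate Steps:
E(o) = 5 + √2*√o (E(o) = √(o + o) - 1*(-5) = √(2*o) + 5 = √2*√o + 5 = 5 + √2*√o)
w(C) = 0 (w(C) = 0*(-1)² = 0*1 = 0)
c(M) = 0 (c(M) = -1*0 = 0)
160555/239418 + c(129)/182019 = 160555/239418 + 0/182019 = 160555*(1/239418) + 0*(1/182019) = 160555/239418 + 0 = 160555/239418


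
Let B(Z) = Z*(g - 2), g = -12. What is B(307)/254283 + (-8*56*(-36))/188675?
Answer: 3290151074/47976845025 ≈ 0.068578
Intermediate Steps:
B(Z) = -14*Z (B(Z) = Z*(-12 - 2) = Z*(-14) = -14*Z)
B(307)/254283 + (-8*56*(-36))/188675 = -14*307/254283 + (-8*56*(-36))/188675 = -4298*1/254283 - 448*(-36)*(1/188675) = -4298/254283 + 16128*(1/188675) = -4298/254283 + 16128/188675 = 3290151074/47976845025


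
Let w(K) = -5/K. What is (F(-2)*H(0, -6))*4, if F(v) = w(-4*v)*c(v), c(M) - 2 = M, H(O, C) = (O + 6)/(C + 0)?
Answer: 0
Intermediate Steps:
H(O, C) = (6 + O)/C
c(M) = 2 + M
F(v) = 5*(2 + v)/(4*v) (F(v) = (-5*(-1/(4*v)))*(2 + v) = (-(-5)/(4*v))*(2 + v) = (5/(4*v))*(2 + v) = 5*(2 + v)/(4*v))
(F(-2)*H(0, -6))*4 = (((5/4)*(2 - 2)/(-2))*((6 + 0)/(-6)))*4 = (((5/4)*(-½)*0)*(-⅙*6))*4 = (0*(-1))*4 = 0*4 = 0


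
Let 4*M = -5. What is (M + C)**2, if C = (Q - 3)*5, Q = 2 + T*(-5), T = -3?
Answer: 75625/16 ≈ 4726.6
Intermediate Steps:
Q = 17 (Q = 2 - 3*(-5) = 2 + 15 = 17)
M = -5/4 (M = (1/4)*(-5) = -5/4 ≈ -1.2500)
C = 70 (C = (17 - 3)*5 = 14*5 = 70)
(M + C)**2 = (-5/4 + 70)**2 = (275/4)**2 = 75625/16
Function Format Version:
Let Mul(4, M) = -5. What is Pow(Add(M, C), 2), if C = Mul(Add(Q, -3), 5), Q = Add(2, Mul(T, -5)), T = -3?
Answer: Rational(75625, 16) ≈ 4726.6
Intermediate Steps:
Q = 17 (Q = Add(2, Mul(-3, -5)) = Add(2, 15) = 17)
M = Rational(-5, 4) (M = Mul(Rational(1, 4), -5) = Rational(-5, 4) ≈ -1.2500)
C = 70 (C = Mul(Add(17, -3), 5) = Mul(14, 5) = 70)
Pow(Add(M, C), 2) = Pow(Add(Rational(-5, 4), 70), 2) = Pow(Rational(275, 4), 2) = Rational(75625, 16)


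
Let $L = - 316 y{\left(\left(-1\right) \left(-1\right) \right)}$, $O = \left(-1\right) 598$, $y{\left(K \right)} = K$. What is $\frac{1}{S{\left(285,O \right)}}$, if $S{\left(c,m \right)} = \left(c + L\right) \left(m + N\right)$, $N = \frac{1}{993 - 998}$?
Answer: $\frac{5}{92721} \approx 5.3925 \cdot 10^{-5}$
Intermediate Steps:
$O = -598$
$L = -316$ ($L = - 316 \left(\left(-1\right) \left(-1\right)\right) = \left(-316\right) 1 = -316$)
$N = - \frac{1}{5}$ ($N = \frac{1}{-5} = - \frac{1}{5} \approx -0.2$)
$S{\left(c,m \right)} = \left(-316 + c\right) \left(- \frac{1}{5} + m\right)$ ($S{\left(c,m \right)} = \left(c - 316\right) \left(m - \frac{1}{5}\right) = \left(-316 + c\right) \left(- \frac{1}{5} + m\right)$)
$\frac{1}{S{\left(285,O \right)}} = \frac{1}{\frac{316}{5} - -188968 - 57 + 285 \left(-598\right)} = \frac{1}{\frac{316}{5} + 188968 - 57 - 170430} = \frac{1}{\frac{92721}{5}} = \frac{5}{92721}$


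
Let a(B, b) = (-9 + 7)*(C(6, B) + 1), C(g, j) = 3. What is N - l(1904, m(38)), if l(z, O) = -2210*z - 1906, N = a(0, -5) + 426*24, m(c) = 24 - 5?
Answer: 4219962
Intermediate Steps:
m(c) = 19
a(B, b) = -8 (a(B, b) = (-9 + 7)*(3 + 1) = -2*4 = -8)
N = 10216 (N = -8 + 426*24 = -8 + 10224 = 10216)
l(z, O) = -1906 - 2210*z
N - l(1904, m(38)) = 10216 - (-1906 - 2210*1904) = 10216 - (-1906 - 4207840) = 10216 - 1*(-4209746) = 10216 + 4209746 = 4219962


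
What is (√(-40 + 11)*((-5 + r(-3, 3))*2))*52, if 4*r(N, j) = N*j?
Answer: -754*I*√29 ≈ -4060.4*I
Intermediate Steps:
r(N, j) = N*j/4 (r(N, j) = (N*j)/4 = N*j/4)
(√(-40 + 11)*((-5 + r(-3, 3))*2))*52 = (√(-40 + 11)*((-5 + (¼)*(-3)*3)*2))*52 = (√(-29)*((-5 - 9/4)*2))*52 = ((I*√29)*(-29/4*2))*52 = ((I*√29)*(-29/2))*52 = -29*I*√29/2*52 = -754*I*√29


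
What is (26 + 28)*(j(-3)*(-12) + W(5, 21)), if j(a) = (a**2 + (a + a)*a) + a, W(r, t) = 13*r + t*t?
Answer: 11772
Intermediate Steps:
W(r, t) = t**2 + 13*r (W(r, t) = 13*r + t**2 = t**2 + 13*r)
j(a) = a + 3*a**2 (j(a) = (a**2 + (2*a)*a) + a = (a**2 + 2*a**2) + a = 3*a**2 + a = a + 3*a**2)
(26 + 28)*(j(-3)*(-12) + W(5, 21)) = (26 + 28)*(-3*(1 + 3*(-3))*(-12) + (21**2 + 13*5)) = 54*(-3*(1 - 9)*(-12) + (441 + 65)) = 54*(-3*(-8)*(-12) + 506) = 54*(24*(-12) + 506) = 54*(-288 + 506) = 54*218 = 11772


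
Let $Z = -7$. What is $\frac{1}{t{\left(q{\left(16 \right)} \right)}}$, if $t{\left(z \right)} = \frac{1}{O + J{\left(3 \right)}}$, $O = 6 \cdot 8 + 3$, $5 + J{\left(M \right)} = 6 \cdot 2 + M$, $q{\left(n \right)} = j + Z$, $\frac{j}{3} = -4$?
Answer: $61$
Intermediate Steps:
$j = -12$ ($j = 3 \left(-4\right) = -12$)
$q{\left(n \right)} = -19$ ($q{\left(n \right)} = -12 - 7 = -19$)
$J{\left(M \right)} = 7 + M$ ($J{\left(M \right)} = -5 + \left(6 \cdot 2 + M\right) = -5 + \left(12 + M\right) = 7 + M$)
$O = 51$ ($O = 48 + 3 = 51$)
$t{\left(z \right)} = \frac{1}{61}$ ($t{\left(z \right)} = \frac{1}{51 + \left(7 + 3\right)} = \frac{1}{51 + 10} = \frac{1}{61}$)
$\frac{1}{t{\left(q{\left(16 \right)} \right)}} = \frac{1}{\frac{1}{61}} = 61$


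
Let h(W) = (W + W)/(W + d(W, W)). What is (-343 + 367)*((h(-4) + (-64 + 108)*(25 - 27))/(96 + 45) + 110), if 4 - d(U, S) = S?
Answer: 123360/47 ≈ 2624.7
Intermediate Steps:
d(U, S) = 4 - S
h(W) = W/2 (h(W) = (W + W)/(W + (4 - W)) = (2*W)/4 = (2*W)*(¼) = W/2)
(-343 + 367)*((h(-4) + (-64 + 108)*(25 - 27))/(96 + 45) + 110) = (-343 + 367)*(((½)*(-4) + (-64 + 108)*(25 - 27))/(96 + 45) + 110) = 24*((-2 + 44*(-2))/141 + 110) = 24*((-2 - 88)*(1/141) + 110) = 24*(-90*1/141 + 110) = 24*(-30/47 + 110) = 24*(5140/47) = 123360/47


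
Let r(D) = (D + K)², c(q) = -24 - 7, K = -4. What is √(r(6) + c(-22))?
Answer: 3*I*√3 ≈ 5.1962*I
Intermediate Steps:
c(q) = -31
r(D) = (-4 + D)² (r(D) = (D - 4)² = (-4 + D)²)
√(r(6) + c(-22)) = √((-4 + 6)² - 31) = √(2² - 31) = √(4 - 31) = √(-27) = 3*I*√3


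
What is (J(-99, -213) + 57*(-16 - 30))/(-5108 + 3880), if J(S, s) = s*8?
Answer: 2163/614 ≈ 3.5228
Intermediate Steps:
J(S, s) = 8*s
(J(-99, -213) + 57*(-16 - 30))/(-5108 + 3880) = (8*(-213) + 57*(-16 - 30))/(-5108 + 3880) = (-1704 + 57*(-46))/(-1228) = (-1704 - 2622)*(-1/1228) = -4326*(-1/1228) = 2163/614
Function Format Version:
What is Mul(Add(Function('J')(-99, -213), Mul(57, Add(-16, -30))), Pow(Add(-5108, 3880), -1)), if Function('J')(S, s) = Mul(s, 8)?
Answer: Rational(2163, 614) ≈ 3.5228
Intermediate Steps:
Function('J')(S, s) = Mul(8, s)
Mul(Add(Function('J')(-99, -213), Mul(57, Add(-16, -30))), Pow(Add(-5108, 3880), -1)) = Mul(Add(Mul(8, -213), Mul(57, Add(-16, -30))), Pow(Add(-5108, 3880), -1)) = Mul(Add(-1704, Mul(57, -46)), Pow(-1228, -1)) = Mul(Add(-1704, -2622), Rational(-1, 1228)) = Mul(-4326, Rational(-1, 1228)) = Rational(2163, 614)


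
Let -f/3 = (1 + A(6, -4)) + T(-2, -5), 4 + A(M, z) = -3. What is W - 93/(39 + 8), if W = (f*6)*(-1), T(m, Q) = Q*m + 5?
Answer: 7521/47 ≈ 160.02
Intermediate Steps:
T(m, Q) = 5 + Q*m
A(M, z) = -7 (A(M, z) = -4 - 3 = -7)
f = -27 (f = -3*((1 - 7) + (5 - 5*(-2))) = -3*(-6 + (5 + 10)) = -3*(-6 + 15) = -3*9 = -27)
W = 162 (W = -27*6*(-1) = -162*(-1) = 162)
W - 93/(39 + 8) = 162 - 93/(39 + 8) = 162 - 93/47 = 7521/47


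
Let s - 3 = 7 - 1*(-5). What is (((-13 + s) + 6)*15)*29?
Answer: 3480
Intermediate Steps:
s = 15 (s = 3 + (7 - 1*(-5)) = 3 + (7 + 5) = 3 + 12 = 15)
(((-13 + s) + 6)*15)*29 = (((-13 + 15) + 6)*15)*29 = ((2 + 6)*15)*29 = (8*15)*29 = 120*29 = 3480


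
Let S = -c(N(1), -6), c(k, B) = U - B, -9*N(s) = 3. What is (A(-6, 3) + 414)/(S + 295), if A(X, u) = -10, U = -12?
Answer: 404/301 ≈ 1.3422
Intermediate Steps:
N(s) = -1/3 (N(s) = -1/9*3 = -1/3)
c(k, B) = -12 - B
S = 6 (S = -(-12 - 1*(-6)) = -(-12 + 6) = -1*(-6) = 6)
(A(-6, 3) + 414)/(S + 295) = (-10 + 414)/(6 + 295) = 404/301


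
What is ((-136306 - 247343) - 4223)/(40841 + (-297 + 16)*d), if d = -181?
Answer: -193936/45851 ≈ -4.2297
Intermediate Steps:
((-136306 - 247343) - 4223)/(40841 + (-297 + 16)*d) = ((-136306 - 247343) - 4223)/(40841 + (-297 + 16)*(-181)) = (-383649 - 4223)/(40841 - 281*(-181)) = -387872/(40841 + 50861) = -387872/91702 = -387872*1/91702 = -193936/45851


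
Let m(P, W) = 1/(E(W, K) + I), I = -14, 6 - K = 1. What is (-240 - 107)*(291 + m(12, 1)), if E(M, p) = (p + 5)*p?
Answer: -3635519/36 ≈ -1.0099e+5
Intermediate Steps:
K = 5 (K = 6 - 1*1 = 6 - 1 = 5)
E(M, p) = p*(5 + p) (E(M, p) = (5 + p)*p = p*(5 + p))
m(P, W) = 1/36 (m(P, W) = 1/(5*(5 + 5) - 14) = 1/(5*10 - 14) = 1/(50 - 14) = 1/36)
(-240 - 107)*(291 + m(12, 1)) = (-240 - 107)*(291 + 1/36) = -347*10477/36 = -3635519/36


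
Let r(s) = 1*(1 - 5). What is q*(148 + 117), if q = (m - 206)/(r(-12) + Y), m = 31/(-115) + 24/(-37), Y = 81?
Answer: -46663161/65527 ≈ -712.12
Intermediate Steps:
r(s) = -4 (r(s) = 1*(-4) = -4)
m = -3907/4255 (m = 31*(-1/115) + 24*(-1/37) = -31/115 - 24/37 = -3907/4255 ≈ -0.91821)
q = -880437/327635 (q = (-3907/4255 - 206)/(-4 + 81) = -880437/4255/77 = -880437/4255*1/77 = -880437/327635 ≈ -2.6872)
q*(148 + 117) = -880437*(148 + 117)/327635 = -880437/327635*265 = -46663161/65527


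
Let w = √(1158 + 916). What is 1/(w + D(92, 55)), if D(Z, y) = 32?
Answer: -16/525 + √2074/1050 ≈ 0.012896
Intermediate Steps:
w = √2074 ≈ 45.541
1/(w + D(92, 55)) = 1/(√2074 + 32) = 1/(32 + √2074)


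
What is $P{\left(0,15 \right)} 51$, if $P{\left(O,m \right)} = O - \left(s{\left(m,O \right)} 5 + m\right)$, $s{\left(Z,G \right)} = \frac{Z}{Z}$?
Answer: $-1020$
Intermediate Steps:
$s{\left(Z,G \right)} = 1$
$P{\left(O,m \right)} = -5 + O - m$ ($P{\left(O,m \right)} = O - \left(1 \cdot 5 + m\right) = O - \left(5 + m\right) = -5 + O - m$)
$P{\left(0,15 \right)} 51 = \left(-5 + 0 - 15\right) 51 = \left(-20\right) 51 = -1020$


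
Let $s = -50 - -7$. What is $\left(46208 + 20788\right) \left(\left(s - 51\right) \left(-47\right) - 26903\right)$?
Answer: $-1506405060$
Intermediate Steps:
$s = -43$ ($s = -50 + 7 = -43$)
$\left(46208 + 20788\right) \left(\left(s - 51\right) \left(-47\right) - 26903\right) = \left(46208 + 20788\right) \left(\left(-43 - 51\right) \left(-47\right) - 26903\right) = 66996 \left(\left(-94\right) \left(-47\right) - 26903\right) = 66996 \left(4418 - 26903\right) = 66996 \left(-22485\right) = -1506405060$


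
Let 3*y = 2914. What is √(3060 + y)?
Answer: √36282/3 ≈ 63.493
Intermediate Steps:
y = 2914/3 (y = (⅓)*2914 = 2914/3 ≈ 971.33)
√(3060 + y) = √(3060 + 2914/3) = √(12094/3) = √36282/3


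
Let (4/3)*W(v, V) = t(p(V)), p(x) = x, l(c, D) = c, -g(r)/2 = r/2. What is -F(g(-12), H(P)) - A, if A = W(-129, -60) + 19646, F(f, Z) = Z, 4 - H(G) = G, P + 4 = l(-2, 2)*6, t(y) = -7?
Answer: -78643/4 ≈ -19661.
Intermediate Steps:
g(r) = -r (g(r) = -2*r/2 = -r)
W(v, V) = -21/4 (W(v, V) = (¾)*(-7) = -21/4)
P = -16 (P = -4 - 2*6 = -4 - 12 = -16)
H(G) = 4 - G
A = 78563/4 (A = -21/4 + 19646 = 78563/4 ≈ 19641.)
-F(g(-12), H(P)) - A = -(4 - 1*(-16)) - 1*78563/4 = -(4 + 16) - 78563/4 = -1*20 - 78563/4 = -20 - 78563/4 = -78643/4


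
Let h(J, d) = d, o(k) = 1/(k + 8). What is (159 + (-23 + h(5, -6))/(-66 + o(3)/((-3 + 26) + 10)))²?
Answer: 14590031696100/573937849 ≈ 25421.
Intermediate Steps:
o(k) = 1/(8 + k)
(159 + (-23 + h(5, -6))/(-66 + o(3)/((-3 + 26) + 10)))² = (159 + (-23 - 6)/(-66 + 1/((8 + 3)*((-3 + 26) + 10))))² = (159 - 29/(-66 + 1/(11*(23 + 10))))² = (159 - 29/(-66 + (1/11)/33))² = (159 - 29/(-66 + (1/11)*(1/33)))² = (159 - 29/(-66 + 1/363))² = (159 - 29/(-23957/363))² = (159 - 29*(-363/23957))² = (159 + 10527/23957)² = (3819690/23957)² = 14590031696100/573937849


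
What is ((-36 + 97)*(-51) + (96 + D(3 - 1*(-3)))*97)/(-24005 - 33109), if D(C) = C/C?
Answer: -3149/28557 ≈ -0.11027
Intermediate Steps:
D(C) = 1
((-36 + 97)*(-51) + (96 + D(3 - 1*(-3)))*97)/(-24005 - 33109) = ((-36 + 97)*(-51) + (96 + 1)*97)/(-24005 - 33109) = (61*(-51) + 97*97)/(-57114) = (-3111 + 9409)*(-1/57114) = 6298*(-1/57114) = -3149/28557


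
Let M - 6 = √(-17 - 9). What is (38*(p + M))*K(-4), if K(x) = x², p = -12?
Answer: -3648 + 608*I*√26 ≈ -3648.0 + 3100.2*I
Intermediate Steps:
M = 6 + I*√26 (M = 6 + √(-17 - 9) = 6 + √(-26) = 6 + I*√26 ≈ 6.0 + 5.099*I)
(38*(p + M))*K(-4) = (38*(-12 + (6 + I*√26)))*(-4)² = (38*(-6 + I*√26))*16 = (-228 + 38*I*√26)*16 = -3648 + 608*I*√26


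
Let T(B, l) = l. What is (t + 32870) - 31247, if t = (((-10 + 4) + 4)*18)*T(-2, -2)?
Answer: 1695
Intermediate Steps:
t = 72 (t = (((-10 + 4) + 4)*18)*(-2) = ((-6 + 4)*18)*(-2) = -2*18*(-2) = -36*(-2) = 72)
(t + 32870) - 31247 = (72 + 32870) - 31247 = 32942 - 31247 = 1695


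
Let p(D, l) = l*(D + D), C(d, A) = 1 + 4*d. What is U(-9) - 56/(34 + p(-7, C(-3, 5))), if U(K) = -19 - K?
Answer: -484/47 ≈ -10.298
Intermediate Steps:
p(D, l) = 2*D*l (p(D, l) = l*(2*D) = 2*D*l)
U(-9) - 56/(34 + p(-7, C(-3, 5))) = (-19 - 1*(-9)) - 56/(34 + 2*(-7)*(1 + 4*(-3))) = (-19 + 9) - 56/(34 + 2*(-7)*(1 - 12)) = -10 - 56/(34 + 2*(-7)*(-11)) = -10 - 56/(34 + 154) = -10 - 56/188 = -10 + (1/188)*(-56) = -10 - 14/47 = -484/47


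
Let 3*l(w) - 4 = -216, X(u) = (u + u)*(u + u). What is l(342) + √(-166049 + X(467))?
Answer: -212/3 + √706307 ≈ 769.75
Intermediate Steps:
X(u) = 4*u² (X(u) = (2*u)*(2*u) = 4*u²)
l(w) = -212/3 (l(w) = 4/3 + (⅓)*(-216) = 4/3 - 72 = -212/3)
l(342) + √(-166049 + X(467)) = -212/3 + √(-166049 + 4*467²) = -212/3 + √(-166049 + 4*218089) = -212/3 + √(-166049 + 872356) = -212/3 + √706307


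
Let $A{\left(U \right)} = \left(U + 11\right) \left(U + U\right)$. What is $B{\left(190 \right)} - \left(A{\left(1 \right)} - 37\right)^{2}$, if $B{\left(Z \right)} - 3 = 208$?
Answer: $42$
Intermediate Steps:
$A{\left(U \right)} = 2 U \left(11 + U\right)$ ($A{\left(U \right)} = \left(11 + U\right) 2 U = 2 U \left(11 + U\right)$)
$B{\left(Z \right)} = 211$ ($B{\left(Z \right)} = 3 + 208 = 211$)
$B{\left(190 \right)} - \left(A{\left(1 \right)} - 37\right)^{2} = 211 - \left(2 \cdot 1 \left(11 + 1\right) - 37\right)^{2} = 211 - \left(2 \cdot 1 \cdot 12 - 37\right)^{2} = 211 - \left(24 - 37\right)^{2} = 211 - \left(-13\right)^{2} = 211 - 169 = 42$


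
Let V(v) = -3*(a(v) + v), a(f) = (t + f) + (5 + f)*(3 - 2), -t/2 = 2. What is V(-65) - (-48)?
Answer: 630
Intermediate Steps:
t = -4 (t = -2*2 = -4)
a(f) = 1 + 2*f (a(f) = (-4 + f) + (5 + f)*(3 - 2) = (-4 + f) + (5 + f)*1 = (-4 + f) + (5 + f) = 1 + 2*f)
V(v) = -3 - 9*v (V(v) = -3*((1 + 2*v) + v) = -3*(1 + 3*v) = -3 - 9*v)
V(-65) - (-48) = (-3 - 9*(-65)) - (-48) = (-3 + 585) - 1*(-48) = 582 + 48 = 630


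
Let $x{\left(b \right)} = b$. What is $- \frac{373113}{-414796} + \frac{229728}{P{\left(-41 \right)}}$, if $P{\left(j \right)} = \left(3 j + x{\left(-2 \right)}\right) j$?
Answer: $\frac{97202459613}{2125829500} \approx 45.724$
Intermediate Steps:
$P{\left(j \right)} = j \left(-2 + 3 j\right)$ ($P{\left(j \right)} = \left(3 j - 2\right) j = \left(-2 + 3 j\right) j = j \left(-2 + 3 j\right)$)
$- \frac{373113}{-414796} + \frac{229728}{P{\left(-41 \right)}} = - \frac{373113}{-414796} + \frac{229728}{\left(-41\right) \left(-2 + 3 \left(-41\right)\right)} = \left(-373113\right) \left(- \frac{1}{414796}\right) + \frac{229728}{\left(-41\right) \left(-2 - 123\right)} = \frac{373113}{414796} + \frac{229728}{\left(-41\right) \left(-125\right)} = \frac{373113}{414796} + \frac{229728}{5125} = \frac{97202459613}{2125829500}$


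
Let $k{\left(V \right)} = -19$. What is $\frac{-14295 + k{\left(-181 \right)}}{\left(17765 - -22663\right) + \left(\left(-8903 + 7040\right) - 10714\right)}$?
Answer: $- \frac{14314}{27851} \approx -0.51395$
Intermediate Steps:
$\frac{-14295 + k{\left(-181 \right)}}{\left(17765 - -22663\right) + \left(\left(-8903 + 7040\right) - 10714\right)} = \frac{-14295 - 19}{\left(17765 - -22663\right) + \left(\left(-8903 + 7040\right) - 10714\right)} = - \frac{14314}{\left(17765 + 22663\right) - 12577} = - \frac{14314}{40428 - 12577} = - \frac{14314}{27851}$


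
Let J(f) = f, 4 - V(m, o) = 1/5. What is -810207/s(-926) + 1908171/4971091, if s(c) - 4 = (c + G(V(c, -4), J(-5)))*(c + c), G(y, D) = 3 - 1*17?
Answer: -705708362673/8654092784444 ≈ -0.081546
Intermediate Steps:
V(m, o) = 19/5 (V(m, o) = 4 - 1/5 = 4 - 1*⅕ = 4 - ⅕ = 19/5)
G(y, D) = -14 (G(y, D) = 3 - 17 = -14)
s(c) = 4 + 2*c*(-14 + c) (s(c) = 4 + (c - 14)*(c + c) = 4 + (-14 + c)*(2*c) = 4 + 2*c*(-14 + c))
-810207/s(-926) + 1908171/4971091 = -810207/(4 - 28*(-926) + 2*(-926)²) + 1908171/4971091 = -810207/(4 + 25928 + 2*857476) + 1908171*(1/4971091) = -810207/(4 + 25928 + 1714952) + 1908171/4971091 = -810207/1740884 + 1908171/4971091 = -705708362673/8654092784444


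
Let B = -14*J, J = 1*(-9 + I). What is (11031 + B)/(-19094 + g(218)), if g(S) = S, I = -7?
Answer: -11255/18876 ≈ -0.59626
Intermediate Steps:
J = -16 (J = 1*(-9 - 7) = 1*(-16) = -16)
B = 224 (B = -14*(-16) = 224)
(11031 + B)/(-19094 + g(218)) = (11031 + 224)/(-19094 + 218) = 11255/(-18876) = 11255*(-1/18876) = -11255/18876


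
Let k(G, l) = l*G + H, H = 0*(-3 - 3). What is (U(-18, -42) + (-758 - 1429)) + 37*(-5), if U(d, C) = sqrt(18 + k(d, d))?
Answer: -2372 + 3*sqrt(38) ≈ -2353.5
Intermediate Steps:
H = 0 (H = 0*(-6) = 0)
k(G, l) = G*l (k(G, l) = l*G + 0 = G*l + 0 = G*l)
U(d, C) = sqrt(18 + d**2) (U(d, C) = sqrt(18 + d*d) = sqrt(18 + d**2))
(U(-18, -42) + (-758 - 1429)) + 37*(-5) = (sqrt(18 + (-18)**2) + (-758 - 1429)) + 37*(-5) = (sqrt(18 + 324) - 2187) - 185 = (sqrt(342) - 2187) - 185 = (3*sqrt(38) - 2187) - 185 = (-2187 + 3*sqrt(38)) - 185 = -2372 + 3*sqrt(38)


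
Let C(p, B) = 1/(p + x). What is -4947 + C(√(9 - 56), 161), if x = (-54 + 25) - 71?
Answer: -49702609/10047 - I*√47/10047 ≈ -4947.0 - 0.00068236*I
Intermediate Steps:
x = -100 (x = -29 - 71 = -100)
C(p, B) = 1/(-100 + p) (C(p, B) = 1/(p - 100) = 1/(-100 + p))
-4947 + C(√(9 - 56), 161) = -4947 + 1/(-100 + √(9 - 56)) = -4947 + 1/(-100 + √(-47)) = -4947 + 1/(-100 + I*√47)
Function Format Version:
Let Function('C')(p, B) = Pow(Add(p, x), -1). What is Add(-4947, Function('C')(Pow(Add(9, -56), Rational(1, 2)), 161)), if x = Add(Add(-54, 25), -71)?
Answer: Add(Rational(-49702609, 10047), Mul(Rational(-1, 10047), I, Pow(47, Rational(1, 2)))) ≈ Add(-4947.0, Mul(-0.00068236, I))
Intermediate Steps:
x = -100 (x = Add(-29, -71) = -100)
Function('C')(p, B) = Pow(Add(-100, p), -1) (Function('C')(p, B) = Pow(Add(p, -100), -1) = Pow(Add(-100, p), -1))
Add(-4947, Function('C')(Pow(Add(9, -56), Rational(1, 2)), 161)) = Add(-4947, Pow(Add(-100, Pow(Add(9, -56), Rational(1, 2))), -1)) = Add(-4947, Pow(Add(-100, Pow(-47, Rational(1, 2))), -1)) = Add(-4947, Pow(Add(-100, Mul(I, Pow(47, Rational(1, 2)))), -1))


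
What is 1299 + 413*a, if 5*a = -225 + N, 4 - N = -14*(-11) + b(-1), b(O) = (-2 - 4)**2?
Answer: -163248/5 ≈ -32650.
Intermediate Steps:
b(O) = 36 (b(O) = (-6)**2 = 36)
N = -186 (N = 4 - (-14*(-11) + 36) = 4 - (154 + 36) = 4 - 1*190 = 4 - 190 = -186)
a = -411/5 (a = (-225 - 186)/5 = (1/5)*(-411) = -411/5 ≈ -82.200)
1299 + 413*a = 1299 + 413*(-411/5) = 1299 - 169743/5 = -163248/5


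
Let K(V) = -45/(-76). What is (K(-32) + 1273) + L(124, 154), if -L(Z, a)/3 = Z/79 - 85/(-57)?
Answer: 7591515/6004 ≈ 1264.4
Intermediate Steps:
L(Z, a) = -85/19 - 3*Z/79 (L(Z, a) = -3*(Z/79 - 85/(-57)) = -3*(Z*(1/79) - 85*(-1/57)) = -3*(Z/79 + 85/57) = -3*(85/57 + Z/79) = -85/19 - 3*Z/79)
K(V) = 45/76 (K(V) = -45*(-1/76) = 45/76)
(K(-32) + 1273) + L(124, 154) = (45/76 + 1273) + (-85/19 - 3/79*124) = 96793/76 + (-85/19 - 372/79) = 96793/76 - 13783/1501 = 7591515/6004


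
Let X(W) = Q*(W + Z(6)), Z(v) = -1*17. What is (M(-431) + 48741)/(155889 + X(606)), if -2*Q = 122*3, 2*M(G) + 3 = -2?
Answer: 97477/96204 ≈ 1.0132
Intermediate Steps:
M(G) = -5/2 (M(G) = -3/2 + (1/2)*(-2) = -3/2 - 1 = -5/2)
Z(v) = -17
Q = -183 (Q = -61*3 = -1/2*366 = -183)
X(W) = 3111 - 183*W (X(W) = -183*(W - 17) = -183*(-17 + W) = 3111 - 183*W)
(M(-431) + 48741)/(155889 + X(606)) = (-5/2 + 48741)/(155889 + (3111 - 183*606)) = 97477/(2*(155889 + (3111 - 110898))) = 97477/(2*(155889 - 107787)) = (97477/2)/48102 = (97477/2)*(1/48102) = 97477/96204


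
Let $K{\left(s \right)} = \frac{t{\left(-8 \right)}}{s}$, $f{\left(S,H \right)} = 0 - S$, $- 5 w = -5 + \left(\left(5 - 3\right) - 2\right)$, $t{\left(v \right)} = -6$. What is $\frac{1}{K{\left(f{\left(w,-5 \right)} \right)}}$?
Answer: $\frac{1}{6} \approx 0.16667$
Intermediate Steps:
$w = 1$ ($w = - \frac{-5 + \left(\left(5 - 3\right) - 2\right)}{5} = - \frac{-5 + \left(2 - 2\right)}{5} = - \frac{-5 + 0}{5} = \left(- \frac{1}{5}\right) \left(-5\right) = 1$)
$f{\left(S,H \right)} = - S$
$K{\left(s \right)} = - \frac{6}{s}$
$\frac{1}{K{\left(f{\left(w,-5 \right)} \right)}} = \frac{1}{\left(-6\right) \frac{1}{\left(-1\right) 1}} = \frac{1}{\left(-6\right) \frac{1}{-1}} = \frac{1}{\left(-6\right) \left(-1\right)} = \frac{1}{6}$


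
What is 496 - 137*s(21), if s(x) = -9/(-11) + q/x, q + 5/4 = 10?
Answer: 43141/132 ≈ 326.83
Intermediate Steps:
q = 35/4 (q = -5/4 + 10 = 35/4 ≈ 8.7500)
s(x) = 9/11 + 35/(4*x) (s(x) = -9/(-11) + 35/(4*x) = -9*(-1/11) + 35/(4*x) = 9/11 + 35/(4*x))
496 - 137*s(21) = 496 - 137*(385 + 36*21)/(44*21) = 496 - 137*(385 + 756)/(44*21) = 496 - 137*1141/(44*21) = 496 - 137*163/132 = 496 - 22331/132 = 43141/132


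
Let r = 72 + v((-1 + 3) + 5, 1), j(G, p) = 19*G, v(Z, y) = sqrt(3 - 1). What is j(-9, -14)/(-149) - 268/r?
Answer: -994491/386059 + 134*sqrt(2)/2591 ≈ -2.5029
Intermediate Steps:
v(Z, y) = sqrt(2)
r = 72 + sqrt(2) ≈ 73.414
j(-9, -14)/(-149) - 268/r = (19*(-9))/(-149) - 268/(72 + sqrt(2)) = -171*(-1/149) - 268/(72 + sqrt(2)) = 171/149 - 268/(72 + sqrt(2))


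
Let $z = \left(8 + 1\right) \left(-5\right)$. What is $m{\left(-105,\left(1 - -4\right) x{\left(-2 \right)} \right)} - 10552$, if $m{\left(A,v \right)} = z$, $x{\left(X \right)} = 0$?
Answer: $-10597$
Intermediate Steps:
$z = -45$ ($z = 9 \left(-5\right) = -45$)
$m{\left(A,v \right)} = -45$
$m{\left(-105,\left(1 - -4\right) x{\left(-2 \right)} \right)} - 10552 = -45 - 10552 = -10597$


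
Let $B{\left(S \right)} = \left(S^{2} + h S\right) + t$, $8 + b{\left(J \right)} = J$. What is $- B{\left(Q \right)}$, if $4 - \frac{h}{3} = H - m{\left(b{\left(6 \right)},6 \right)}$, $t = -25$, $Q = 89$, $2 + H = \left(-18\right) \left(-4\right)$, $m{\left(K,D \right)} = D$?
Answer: $8124$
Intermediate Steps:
$b{\left(J \right)} = -8 + J$
$H = 70$ ($H = -2 - -72 = -2 + 72 = 70$)
$h = -180$ ($h = 12 - 3 \left(70 - 6\right) = 12 - 192 = -180$)
$B{\left(S \right)} = -25 + S^{2} - 180 S$ ($B{\left(S \right)} = \left(S^{2} - 180 S\right) - 25 = -25 + S^{2} - 180 S$)
$- B{\left(Q \right)} = - (-25 + 89^{2} - 16020) = - (-25 + 7921 - 16020) = \left(-1\right) \left(-8124\right) = 8124$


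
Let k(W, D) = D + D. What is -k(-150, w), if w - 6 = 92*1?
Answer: -196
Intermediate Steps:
w = 98 (w = 6 + 92*1 = 6 + 92 = 98)
k(W, D) = 2*D
-k(-150, w) = -2*98 = -1*196 = -196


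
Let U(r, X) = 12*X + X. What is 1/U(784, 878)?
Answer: 1/11414 ≈ 8.7612e-5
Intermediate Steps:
U(r, X) = 13*X
1/U(784, 878) = 1/(13*878) = 1/11414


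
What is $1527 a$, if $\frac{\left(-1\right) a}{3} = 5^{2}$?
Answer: $-114525$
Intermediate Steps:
$a = -75$ ($a = - 3 \cdot 5^{2} = \left(-3\right) 25 = -75$)
$1527 a = 1527 \left(-75\right) = -114525$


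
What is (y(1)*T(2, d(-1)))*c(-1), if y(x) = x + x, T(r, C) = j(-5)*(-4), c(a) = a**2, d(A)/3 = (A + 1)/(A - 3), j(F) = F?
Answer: 40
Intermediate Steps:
d(A) = 3*(1 + A)/(-3 + A) (d(A) = 3*((A + 1)/(A - 3)) = 3*((1 + A)/(-3 + A)) = 3*(1 + A)/(-3 + A))
T(r, C) = 20 (T(r, C) = -5*(-4) = 20)
y(x) = 2*x
(y(1)*T(2, d(-1)))*c(-1) = ((2*1)*20)*(-1)**2 = (2*20)*1 = 40*1 = 40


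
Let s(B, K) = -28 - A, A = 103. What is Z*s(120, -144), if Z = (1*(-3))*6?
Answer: 2358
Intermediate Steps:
s(B, K) = -131 (s(B, K) = -28 - 1*103 = -28 - 103 = -131)
Z = -18 (Z = -3*6 = -18)
Z*s(120, -144) = -18*(-131) = 2358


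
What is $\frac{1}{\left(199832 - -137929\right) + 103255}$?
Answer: $\frac{1}{441016} \approx 2.2675 \cdot 10^{-6}$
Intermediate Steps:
$\frac{1}{\left(199832 - -137929\right) + 103255} = \frac{1}{\left(199832 + 137929\right) + 103255} = \frac{1}{337761 + 103255} = \frac{1}{441016}$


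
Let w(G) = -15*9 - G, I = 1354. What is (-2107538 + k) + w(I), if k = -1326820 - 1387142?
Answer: -4822989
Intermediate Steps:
w(G) = -135 - G
k = -2713962
(-2107538 + k) + w(I) = (-2107538 - 2713962) + (-135 - 1*1354) = -4821500 + (-135 - 1354) = -4821500 - 1489 = -4822989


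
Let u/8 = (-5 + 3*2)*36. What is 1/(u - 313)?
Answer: -1/25 ≈ -0.040000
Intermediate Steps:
u = 288 (u = 8*((-5 + 3*2)*36) = 8*((-5 + 6)*36) = 8*(1*36) = 8*36 = 288)
1/(u - 313) = 1/(288 - 313) = 1/(-25) = -1/25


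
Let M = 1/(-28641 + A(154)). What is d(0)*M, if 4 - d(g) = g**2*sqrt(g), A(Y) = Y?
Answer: -4/28487 ≈ -0.00014042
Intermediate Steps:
d(g) = 4 - g**(5/2) (d(g) = 4 - g**2*sqrt(g) = 4 - g**(5/2))
M = -1/28487 (M = 1/(-28641 + 154) = 1/(-28487) = -1/28487 ≈ -3.5104e-5)
d(0)*M = (4 - 0**(5/2))*(-1/28487) = (4 - 1*0)*(-1/28487) = (4 + 0)*(-1/28487) = 4*(-1/28487) = -4/28487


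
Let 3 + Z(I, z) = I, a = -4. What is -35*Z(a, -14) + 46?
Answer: 291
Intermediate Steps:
Z(I, z) = -3 + I
-35*Z(a, -14) + 46 = -35*(-3 - 4) + 46 = -35*(-7) + 46 = 245 + 46 = 291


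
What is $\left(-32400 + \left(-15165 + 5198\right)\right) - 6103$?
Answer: $-48470$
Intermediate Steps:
$\left(-32400 + \left(-15165 + 5198\right)\right) - 6103 = \left(-32400 - 9967\right) - 6103 = -42367 - 6103 = -48470$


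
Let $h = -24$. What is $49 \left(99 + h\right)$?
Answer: $3675$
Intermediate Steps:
$49 \left(99 + h\right) = 49 \left(99 - 24\right) = 49 \cdot 75 = 3675$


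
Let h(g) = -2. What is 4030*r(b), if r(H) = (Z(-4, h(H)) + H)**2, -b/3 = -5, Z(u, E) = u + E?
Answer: 326430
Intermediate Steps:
Z(u, E) = E + u
b = 15 (b = -3*(-5) = 15)
r(H) = (-6 + H)**2 (r(H) = ((-2 - 4) + H)**2 = (-6 + H)**2)
4030*r(b) = 4030*(-6 + 15)**2 = 4030*9**2 = 4030*81 = 326430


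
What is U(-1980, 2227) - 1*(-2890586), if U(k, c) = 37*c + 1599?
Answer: 2974584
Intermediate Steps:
U(k, c) = 1599 + 37*c
U(-1980, 2227) - 1*(-2890586) = (1599 + 37*2227) - 1*(-2890586) = (1599 + 82399) + 2890586 = 83998 + 2890586 = 2974584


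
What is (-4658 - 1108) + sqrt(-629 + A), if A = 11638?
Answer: -5766 + sqrt(11009) ≈ -5661.1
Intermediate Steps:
(-4658 - 1108) + sqrt(-629 + A) = (-4658 - 1108) + sqrt(-629 + 11638) = -5766 + sqrt(11009)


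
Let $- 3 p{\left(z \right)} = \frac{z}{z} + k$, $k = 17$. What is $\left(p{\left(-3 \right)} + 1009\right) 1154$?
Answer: $1157462$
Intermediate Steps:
$p{\left(z \right)} = -6$ ($p{\left(z \right)} = - \frac{\frac{z}{z} + 17}{3} = - \frac{1 + 17}{3} = \left(- \frac{1}{3}\right) 18 = -6$)
$\left(p{\left(-3 \right)} + 1009\right) 1154 = \left(-6 + 1009\right) 1154 = 1003 \cdot 1154 = 1157462$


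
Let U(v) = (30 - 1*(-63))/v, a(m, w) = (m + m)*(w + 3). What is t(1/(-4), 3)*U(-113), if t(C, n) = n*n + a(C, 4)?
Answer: -1023/226 ≈ -4.5266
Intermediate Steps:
a(m, w) = 2*m*(3 + w) (a(m, w) = (2*m)*(3 + w) = 2*m*(3 + w))
U(v) = 93/v (U(v) = (30 + 63)/v = 93/v)
t(C, n) = n² + 14*C (t(C, n) = n*n + 2*C*(3 + 4) = n² + 2*C*7 = n² + 14*C)
t(1/(-4), 3)*U(-113) = (3² + 14/(-4))*(93/(-113)) = (9 + 14*(-¼))*(93*(-1/113)) = (9 - 7/2)*(-93/113) = (11/2)*(-93/113) = -1023/226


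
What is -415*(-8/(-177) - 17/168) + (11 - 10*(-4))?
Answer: 245279/3304 ≈ 74.237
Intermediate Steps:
-415*(-8/(-177) - 17/168) + (11 - 10*(-4)) = -415*(-8*(-1/177) - 17*1/168) + (11 + 40) = -415*(8/177 - 17/168) + 51 = -415*(-185/3304) + 51 = 76775/3304 + 51 = 245279/3304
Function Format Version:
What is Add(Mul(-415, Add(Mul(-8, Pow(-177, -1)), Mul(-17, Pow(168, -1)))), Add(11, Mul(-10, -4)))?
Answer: Rational(245279, 3304) ≈ 74.237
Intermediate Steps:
Add(Mul(-415, Add(Mul(-8, Pow(-177, -1)), Mul(-17, Pow(168, -1)))), Add(11, Mul(-10, -4))) = Add(Mul(-415, Add(Mul(-8, Rational(-1, 177)), Mul(-17, Rational(1, 168)))), Add(11, 40)) = Add(Mul(-415, Add(Rational(8, 177), Rational(-17, 168))), 51) = Add(Mul(-415, Rational(-185, 3304)), 51) = Add(Rational(76775, 3304), 51) = Rational(245279, 3304)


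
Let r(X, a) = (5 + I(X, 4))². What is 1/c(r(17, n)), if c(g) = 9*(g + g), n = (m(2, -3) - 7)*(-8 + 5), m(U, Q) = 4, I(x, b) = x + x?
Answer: 1/27378 ≈ 3.6526e-5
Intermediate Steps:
I(x, b) = 2*x
n = 9 (n = (4 - 7)*(-8 + 5) = -3*(-3) = 9)
r(X, a) = (5 + 2*X)²
c(g) = 18*g (c(g) = 9*(2*g) = 18*g)
1/c(r(17, n)) = 1/(18*(5 + 2*17)²) = 1/(18*(5 + 34)²) = 1/(18*39²) = 1/(18*1521) = 1/27378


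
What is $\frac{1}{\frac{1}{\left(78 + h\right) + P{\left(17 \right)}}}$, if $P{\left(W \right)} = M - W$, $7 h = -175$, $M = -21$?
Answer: $15$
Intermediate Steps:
$h = -25$ ($h = \frac{1}{7} \left(-175\right) = -25$)
$P{\left(W \right)} = -21 - W$
$\frac{1}{\frac{1}{\left(78 + h\right) + P{\left(17 \right)}}} = \frac{1}{\frac{1}{\left(78 - 25\right) - 38}} = \frac{1}{\frac{1}{53 - 38}} = \frac{1}{\frac{1}{15}} = 15$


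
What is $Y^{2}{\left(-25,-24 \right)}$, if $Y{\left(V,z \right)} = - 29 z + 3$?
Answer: $488601$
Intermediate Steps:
$Y{\left(V,z \right)} = 3 - 29 z$
$Y^{2}{\left(-25,-24 \right)} = \left(3 - -696\right)^{2} = \left(3 + 696\right)^{2} = 699^{2} = 488601$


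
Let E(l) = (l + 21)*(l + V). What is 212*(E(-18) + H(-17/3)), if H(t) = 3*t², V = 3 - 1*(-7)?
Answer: 46004/3 ≈ 15335.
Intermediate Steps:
V = 10 (V = 3 + 7 = 10)
E(l) = (10 + l)*(21 + l) (E(l) = (l + 21)*(l + 10) = (21 + l)*(10 + l) = (10 + l)*(21 + l))
212*(E(-18) + H(-17/3)) = 212*((210 + (-18)² + 31*(-18)) + 3*(-17/3)²) = 212*((210 + 324 - 558) + 3*(-17*⅓)²) = 212*(-24 + 3*(-17/3)²) = 212*(-24 + 3*(289/9)) = 212*(-24 + 289/3) = 212*(217/3) = 46004/3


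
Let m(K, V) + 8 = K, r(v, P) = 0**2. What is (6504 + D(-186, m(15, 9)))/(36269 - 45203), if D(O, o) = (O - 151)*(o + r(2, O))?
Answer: -4145/8934 ≈ -0.46396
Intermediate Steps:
r(v, P) = 0
m(K, V) = -8 + K
D(O, o) = o*(-151 + O) (D(O, o) = (O - 151)*(o + 0) = (-151 + O)*o = o*(-151 + O))
(6504 + D(-186, m(15, 9)))/(36269 - 45203) = (6504 + (-8 + 15)*(-151 - 186))/(36269 - 45203) = (6504 + 7*(-337))/(-8934) = (6504 - 2359)*(-1/8934) = 4145*(-1/8934) = -4145/8934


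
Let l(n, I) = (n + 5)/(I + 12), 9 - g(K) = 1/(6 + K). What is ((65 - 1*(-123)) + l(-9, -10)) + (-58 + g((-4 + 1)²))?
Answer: 2054/15 ≈ 136.93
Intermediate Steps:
g(K) = 9 - 1/(6 + K)
l(n, I) = (5 + n)/(12 + I)
((65 - 1*(-123)) + l(-9, -10)) + (-58 + g((-4 + 1)²)) = ((65 - 1*(-123)) + (5 - 9)/(12 - 10)) + (-58 + (53 + 9*(-4 + 1)²)/(6 + (-4 + 1)²)) = ((65 + 123) - 4/2) + (-58 + (53 + 9*(-3)²)/(6 + (-3)²)) = (188 + (½)*(-4)) + (-58 + (53 + 9*9)/(6 + 9)) = (188 - 2) + (-58 + (53 + 81)/15) = 186 + (-58 + (1/15)*134) = 186 + (-58 + 134/15) = 186 - 736/15 = 2054/15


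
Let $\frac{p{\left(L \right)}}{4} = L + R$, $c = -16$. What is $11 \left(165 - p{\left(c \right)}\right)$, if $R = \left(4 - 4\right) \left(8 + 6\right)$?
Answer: $2519$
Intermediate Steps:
$R = 0$ ($R = 0 \cdot 14 = 0$)
$p{\left(L \right)} = 4 L$ ($p{\left(L \right)} = 4 \left(L + 0\right) = 4 L$)
$11 \left(165 - p{\left(c \right)}\right) = 11 \left(165 - 4 \left(-16\right)\right) = 11 \left(165 - -64\right) = 11 \left(165 + 64\right) = 11 \cdot 229 = 2519$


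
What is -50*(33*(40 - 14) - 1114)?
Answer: 12800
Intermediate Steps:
-50*(33*(40 - 14) - 1114) = -50*(33*26 - 1114) = -50*(858 - 1114) = -50*(-256) = 12800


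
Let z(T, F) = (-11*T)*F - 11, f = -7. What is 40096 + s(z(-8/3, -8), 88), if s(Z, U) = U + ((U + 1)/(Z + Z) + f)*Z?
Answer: 251689/6 ≈ 41948.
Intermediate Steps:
z(T, F) = -11 - 11*F*T (z(T, F) = -11*F*T - 11 = -11 - 11*F*T)
s(Z, U) = U + Z*(-7 + (1 + U)/(2*Z)) (s(Z, U) = U + ((U + 1)/(Z + Z) - 7)*Z = U + ((1 + U)/((2*Z)) - 7)*Z = U + ((1 + U)*(1/(2*Z)) - 7)*Z = U + ((1 + U)/(2*Z) - 7)*Z = U + (-7 + (1 + U)/(2*Z))*Z = U + Z*(-7 + (1 + U)/(2*Z)))
40096 + s(z(-8/3, -8), 88) = 40096 + (1/2 - 7*(-11 - 11*(-8)*(-8/3)) + (3/2)*88) = 40096 + (1/2 - 7*(-11 - 11*(-8)*(-8*1/3)) + 132) = 40096 + (1/2 - 7*(-11 - 11*(-8)*(-8/3)) + 132) = 40096 + (1/2 - 7*(-11 - 704/3) + 132) = 40096 + (1/2 - 7*(-737/3) + 132) = 40096 + (1/2 + 5159/3 + 132) = 40096 + 11113/6 = 251689/6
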